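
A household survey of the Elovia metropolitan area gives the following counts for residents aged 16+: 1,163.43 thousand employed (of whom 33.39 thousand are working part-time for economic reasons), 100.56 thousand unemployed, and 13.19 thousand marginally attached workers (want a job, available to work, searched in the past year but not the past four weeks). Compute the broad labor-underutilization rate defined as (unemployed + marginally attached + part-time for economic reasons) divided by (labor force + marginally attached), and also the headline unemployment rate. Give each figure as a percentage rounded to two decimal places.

Broad underutilization rate ≈ 11.52%; headline unemployment rate ≈ 7.96%.

Labor force = 1,163.43 + 100.56 = 1,263.99 thousand.
Numerator = 100.56 + 13.19 + 33.39 = 147.14 thousand.
Denominator = 1,263.99 + 13.19 = 1,277.18 thousand.
Broad rate = 147.14 / 1,277.18 = 11.52%.
Headline unemployment rate = 100.56 / 1,263.99 = 7.96%.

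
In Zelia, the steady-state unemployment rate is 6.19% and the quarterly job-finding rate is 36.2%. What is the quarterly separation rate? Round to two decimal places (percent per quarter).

From u* = s/(s+f): s = u·f/(1−u).
s = 0.0619 × 36.2 / (1 − 0.0619) = 2.2408 / 0.9381 ≈ 2.39% per quarter.

Separation rate ≈ 2.39% per quarter.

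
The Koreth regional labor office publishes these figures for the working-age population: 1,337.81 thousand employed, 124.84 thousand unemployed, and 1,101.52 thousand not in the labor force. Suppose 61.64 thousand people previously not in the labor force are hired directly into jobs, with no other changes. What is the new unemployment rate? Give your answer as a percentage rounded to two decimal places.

Initially, labor force = 1,337.81 + 124.84 = 1,462.65 thousand, so u = 124.84/1,462.65 = 8.54%.
After the change, employed and labor force both rise by 61.64; unemployed unchanged → E = 1,399.45, U = 124.84, labor force = 1,524.29 thousand.
New unemployment rate = 124.84 / 1,524.29 = 8.19%.

New unemployment rate ≈ 8.19%.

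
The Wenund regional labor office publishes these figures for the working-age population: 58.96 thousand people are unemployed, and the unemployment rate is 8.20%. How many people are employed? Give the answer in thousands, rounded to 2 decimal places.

Labor force = U / u = 58.96 / 0.0820 ≈ 719.02 thousand.
Employed = labor force − unemployed = 719.02 − 58.96 = 660.06 thousand.

About 660.06 thousand are employed.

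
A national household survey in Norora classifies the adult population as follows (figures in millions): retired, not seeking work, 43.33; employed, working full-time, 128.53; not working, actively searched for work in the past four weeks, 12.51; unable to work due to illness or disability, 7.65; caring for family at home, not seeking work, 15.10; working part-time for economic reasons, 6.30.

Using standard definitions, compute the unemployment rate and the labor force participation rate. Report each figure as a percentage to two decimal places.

Unemployment rate ≈ 8.49%; labor force participation rate ≈ 69.04%.

Employed = 128.53 + 6.30 = 134.83 million (anyone who worked, including part-time for economic reasons, counts as employed).
Unemployed = 12.51 million.
Labor force = 134.83 + 12.51 = 147.34 million.
Not in labor force = 43.33 + 7.65 + 15.10 = 66.08 million (those not working and not actively searching are outside the labor force).
Civilian working-age population = 147.34 + 66.08 = 213.42 million.
Unemployment rate = 12.51 / 147.34 = 8.49%.
Labor force participation rate = 147.34 / 213.42 = 69.04%.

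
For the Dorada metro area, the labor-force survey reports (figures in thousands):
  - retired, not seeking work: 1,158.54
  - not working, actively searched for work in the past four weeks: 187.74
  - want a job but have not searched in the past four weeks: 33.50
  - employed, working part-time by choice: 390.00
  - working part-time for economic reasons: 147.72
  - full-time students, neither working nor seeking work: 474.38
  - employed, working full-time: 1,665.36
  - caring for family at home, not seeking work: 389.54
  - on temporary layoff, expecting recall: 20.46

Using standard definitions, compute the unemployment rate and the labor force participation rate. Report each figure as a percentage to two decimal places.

Employed = 390.00 + 147.72 + 1,665.36 = 2,203.08 thousand (anyone who worked, including part-time for economic reasons, counts as employed).
Unemployed = 187.74 + 20.46 = 208.20 thousand (jobless and actively searching, or on temporary layoff).
Labor force = 2,203.08 + 208.20 = 2,411.28 thousand.
Not in labor force = 1,158.54 + 33.50 + 474.38 + 389.54 = 2,055.96 thousand (those not working and not actively searching are outside the labor force — including those who want a job but have given up searching).
Civilian working-age population = 2,411.28 + 2,055.96 = 4,467.24 thousand.
Unemployment rate = 208.20 / 2,411.28 = 8.63%.
Labor force participation rate = 2,411.28 / 4,467.24 = 53.98%.

Unemployment rate ≈ 8.63%; labor force participation rate ≈ 53.98%.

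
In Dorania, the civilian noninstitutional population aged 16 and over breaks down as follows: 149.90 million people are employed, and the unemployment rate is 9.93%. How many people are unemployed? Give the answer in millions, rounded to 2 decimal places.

About 16.53 million are unemployed.

Let U be the number unemployed. The labor force is E + U, and U/(E+U) = 0.0993.
So U = 0.0993 × 149.90 / (1 − 0.0993) = 14.8851 / 0.9007 ≈ 16.53 million.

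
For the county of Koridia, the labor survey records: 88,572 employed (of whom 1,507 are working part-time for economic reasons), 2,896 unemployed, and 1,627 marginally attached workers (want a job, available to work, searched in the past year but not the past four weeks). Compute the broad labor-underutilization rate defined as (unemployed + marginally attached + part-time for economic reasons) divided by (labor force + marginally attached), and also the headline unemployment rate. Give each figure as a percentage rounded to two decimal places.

Broad underutilization rate ≈ 6.48%; headline unemployment rate ≈ 3.17%.

Labor force = 88,572 + 2,896 = 91,468.
Numerator = 2,896 + 1,627 + 1,507 = 6,030.
Denominator = 91,468 + 1,627 = 93,095.
Broad rate = 6,030 / 93,095 = 6.48%.
Headline unemployment rate = 2,896 / 91,468 = 3.17%.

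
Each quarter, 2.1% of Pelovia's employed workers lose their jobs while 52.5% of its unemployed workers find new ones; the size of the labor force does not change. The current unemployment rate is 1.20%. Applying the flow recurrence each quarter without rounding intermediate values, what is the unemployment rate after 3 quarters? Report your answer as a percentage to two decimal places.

Unemployment rate after three quarters ≈ 3.60%.

With a fixed labor force, u_{t+1} = u_t + s·(1−u_t) − f·u_t = u_t·(1−s−f) + s.
Here 1−s−f = 0.454 and s = 0.021.
u_1 = 0.012000 × 0.454 + 0.021 = 0.026448.
u_2 = 0.026448 × 0.454 + 0.021 = 0.033007.
u_3 = 0.033007 × 0.454 + 0.021 = 0.035985.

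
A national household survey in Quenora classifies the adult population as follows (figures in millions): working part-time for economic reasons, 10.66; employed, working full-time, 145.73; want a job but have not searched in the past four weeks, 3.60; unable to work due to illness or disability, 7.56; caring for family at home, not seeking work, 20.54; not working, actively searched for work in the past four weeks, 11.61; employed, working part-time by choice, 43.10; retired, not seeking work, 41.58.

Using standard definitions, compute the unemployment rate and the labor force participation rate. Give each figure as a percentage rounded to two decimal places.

Unemployment rate ≈ 5.50%; labor force participation rate ≈ 74.23%.

Employed = 10.66 + 145.73 + 43.10 = 199.49 million (anyone who worked, including part-time for economic reasons, counts as employed).
Unemployed = 11.61 million.
Labor force = 199.49 + 11.61 = 211.10 million.
Not in labor force = 3.60 + 7.56 + 20.54 + 41.58 = 73.28 million (those not working and not actively searching are outside the labor force — including those who want a job but have given up searching).
Civilian working-age population = 211.10 + 73.28 = 284.38 million.
Unemployment rate = 11.61 / 211.10 = 5.50%.
Labor force participation rate = 211.10 / 284.38 = 74.23%.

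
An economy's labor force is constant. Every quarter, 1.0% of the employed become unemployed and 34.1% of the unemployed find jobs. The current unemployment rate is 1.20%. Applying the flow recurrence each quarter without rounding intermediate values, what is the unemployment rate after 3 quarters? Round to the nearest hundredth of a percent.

With a fixed labor force, u_{t+1} = u_t + s·(1−u_t) − f·u_t = u_t·(1−s−f) + s.
Here 1−s−f = 0.649 and s = 0.010.
u_1 = 0.012000 × 0.649 + 0.010 = 0.017788.
u_2 = 0.017788 × 0.649 + 0.010 = 0.021544.
u_3 = 0.021544 × 0.649 + 0.010 = 0.023982.

Unemployment rate after three quarters ≈ 2.40%.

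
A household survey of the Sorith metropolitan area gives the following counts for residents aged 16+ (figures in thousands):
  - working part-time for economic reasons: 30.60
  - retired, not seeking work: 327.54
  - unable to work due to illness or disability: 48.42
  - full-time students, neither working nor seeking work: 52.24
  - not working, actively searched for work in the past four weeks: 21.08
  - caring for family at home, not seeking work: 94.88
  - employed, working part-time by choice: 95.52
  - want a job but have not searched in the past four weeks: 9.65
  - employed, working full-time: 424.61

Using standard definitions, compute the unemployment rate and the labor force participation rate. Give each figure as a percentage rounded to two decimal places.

Unemployment rate ≈ 3.69%; labor force participation rate ≈ 51.77%.

Employed = 30.60 + 95.52 + 424.61 = 550.73 thousand (anyone who worked, including part-time for economic reasons, counts as employed).
Unemployed = 21.08 thousand.
Labor force = 550.73 + 21.08 = 571.81 thousand.
Not in labor force = 327.54 + 48.42 + 52.24 + 94.88 + 9.65 = 532.73 thousand (those not working and not actively searching are outside the labor force — including those who want a job but have given up searching).
Civilian working-age population = 571.81 + 532.73 = 1,104.54 thousand.
Unemployment rate = 21.08 / 571.81 = 3.69%.
Labor force participation rate = 571.81 / 1,104.54 = 51.77%.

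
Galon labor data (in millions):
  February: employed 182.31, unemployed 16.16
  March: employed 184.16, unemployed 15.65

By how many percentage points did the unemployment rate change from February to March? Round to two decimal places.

February: labor force = 182.31 + 16.16 = 198.47; u = 16.16/198.47 = 8.14%.
March: labor force = 184.16 + 15.65 = 199.81; u = 15.65/199.81 = 7.83%.
Change = 7.83% − 8.14% = −0.31 pp.

The unemployment rate changed by −0.31 percentage points.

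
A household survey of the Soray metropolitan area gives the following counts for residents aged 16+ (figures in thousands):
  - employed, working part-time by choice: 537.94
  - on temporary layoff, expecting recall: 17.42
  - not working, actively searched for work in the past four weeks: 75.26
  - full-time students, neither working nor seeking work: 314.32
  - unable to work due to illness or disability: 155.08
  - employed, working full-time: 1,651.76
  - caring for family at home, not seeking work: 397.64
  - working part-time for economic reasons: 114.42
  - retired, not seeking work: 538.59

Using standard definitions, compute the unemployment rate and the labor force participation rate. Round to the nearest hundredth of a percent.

Employed = 537.94 + 1,651.76 + 114.42 = 2,304.12 thousand (anyone who worked, including part-time for economic reasons, counts as employed).
Unemployed = 17.42 + 75.26 = 92.68 thousand (jobless and actively searching, or on temporary layoff).
Labor force = 2,304.12 + 92.68 = 2,396.80 thousand.
Not in labor force = 314.32 + 155.08 + 397.64 + 538.59 = 1,405.63 thousand (those not working and not actively searching are outside the labor force).
Civilian working-age population = 2,396.80 + 1,405.63 = 3,802.43 thousand.
Unemployment rate = 92.68 / 2,396.80 = 3.87%.
Labor force participation rate = 2,396.80 / 3,802.43 = 63.03%.

Unemployment rate ≈ 3.87%; labor force participation rate ≈ 63.03%.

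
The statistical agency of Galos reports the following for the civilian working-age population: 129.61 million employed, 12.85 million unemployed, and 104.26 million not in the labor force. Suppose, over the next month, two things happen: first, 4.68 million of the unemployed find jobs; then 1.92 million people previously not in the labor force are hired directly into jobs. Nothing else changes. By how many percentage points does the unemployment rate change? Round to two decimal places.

The unemployment rate changes by −3.36 percentage points.

Initially, labor force = 129.61 + 12.85 = 142.46 million, so u = 12.85/142.46 = 9.02%.
After the first change, unemployed falls and employed rises by 4.68; labor force unchanged → E = 134.29, U = 8.17, labor force = 142.46 million.
After the second change, employed and labor force both rise by 1.92; unemployed unchanged → E = 136.21, U = 8.17, labor force = 144.38 million.
New unemployment rate = 8.17 / 144.38 = 5.66%.
Change = 5.66% − 9.02% = −3.36 percentage points.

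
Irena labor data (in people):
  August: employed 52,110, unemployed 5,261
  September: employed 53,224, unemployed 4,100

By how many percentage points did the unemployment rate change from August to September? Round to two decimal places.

The unemployment rate changed by −2.02 percentage points.

August: labor force = 52,110 + 5,261 = 57,371; u = 5,261/57,371 = 9.17%.
September: labor force = 53,224 + 4,100 = 57,324; u = 4,100/57,324 = 7.15%.
Change = 7.15% − 9.17% = −2.02 pp.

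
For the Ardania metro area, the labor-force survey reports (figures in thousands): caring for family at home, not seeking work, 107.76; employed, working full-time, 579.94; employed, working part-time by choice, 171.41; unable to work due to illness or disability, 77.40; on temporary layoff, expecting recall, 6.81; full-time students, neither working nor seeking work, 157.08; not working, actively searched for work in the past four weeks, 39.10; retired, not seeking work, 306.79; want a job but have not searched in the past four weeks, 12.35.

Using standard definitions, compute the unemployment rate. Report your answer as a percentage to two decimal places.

Employed = 579.94 + 171.41 = 751.35 thousand.
Unemployed = 6.81 + 39.10 = 45.91 thousand (jobless and actively searching, or on temporary layoff).
Labor force = 751.35 + 45.91 = 797.26 thousand.
Unemployment rate = 45.91 / 797.26 = 5.76%.

Unemployment rate ≈ 5.76%.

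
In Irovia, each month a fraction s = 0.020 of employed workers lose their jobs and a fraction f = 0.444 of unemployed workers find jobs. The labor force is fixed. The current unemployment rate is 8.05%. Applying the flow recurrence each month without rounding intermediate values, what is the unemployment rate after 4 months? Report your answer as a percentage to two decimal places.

With a fixed labor force, u_{t+1} = u_t + s·(1−u_t) − f·u_t = u_t·(1−s−f) + s.
Here 1−s−f = 0.536 and s = 0.020.
u_1 = 0.080500 × 0.536 + 0.020 = 0.063148.
u_2 = 0.063148 × 0.536 + 0.020 = 0.053847.
u_3 = 0.053847 × 0.536 + 0.020 = 0.048862.
u_4 = 0.048862 × 0.536 + 0.020 = 0.046190.

Unemployment rate after four months ≈ 4.62%.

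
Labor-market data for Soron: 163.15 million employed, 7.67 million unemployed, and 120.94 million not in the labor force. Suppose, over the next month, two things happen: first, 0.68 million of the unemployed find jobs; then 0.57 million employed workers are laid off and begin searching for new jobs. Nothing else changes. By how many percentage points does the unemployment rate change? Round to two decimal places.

The unemployment rate changes by −0.06 percentage points.

Initially, labor force = 163.15 + 7.67 = 170.82 million, so u = 7.67/170.82 = 4.49%.
After the first change, unemployed falls and employed rises by 0.68; labor force unchanged → E = 163.83, U = 6.99, labor force = 170.82 million.
After the second change, employed falls and unemployed rises by 0.57; labor force unchanged → E = 163.26, U = 7.56, labor force = 170.82 million.
New unemployment rate = 7.56 / 170.82 = 4.43%.
Change = 4.43% − 4.49% = −0.06 percentage points.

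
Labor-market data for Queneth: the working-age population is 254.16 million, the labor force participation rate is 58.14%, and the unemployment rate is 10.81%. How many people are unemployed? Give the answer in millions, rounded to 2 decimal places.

Labor force = 0.5814 × 254.16 = 147.77 million.
Unemployed = 0.1081 × 147.77 ≈ 15.97 million.

About 15.97 million are unemployed.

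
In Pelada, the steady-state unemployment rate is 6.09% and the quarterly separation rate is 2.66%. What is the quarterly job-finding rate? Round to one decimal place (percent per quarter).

Job-finding rate ≈ 41.0% per quarter.

From u* = s/(s+f): f = s·(1−u)/u.
f = 2.66 × (1 − 0.0609) / 0.0609 = 2.4980 / 0.0609 ≈ 41.0% per quarter.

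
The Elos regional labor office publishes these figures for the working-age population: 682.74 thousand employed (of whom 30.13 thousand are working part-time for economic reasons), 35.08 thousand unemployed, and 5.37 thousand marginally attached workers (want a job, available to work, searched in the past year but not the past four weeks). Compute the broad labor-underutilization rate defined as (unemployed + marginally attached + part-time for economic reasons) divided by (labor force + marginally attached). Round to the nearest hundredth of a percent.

Broad underutilization rate ≈ 9.76%.

Labor force = 682.74 + 35.08 = 717.82 thousand.
Numerator = 35.08 + 5.37 + 30.13 = 70.58 thousand.
Denominator = 717.82 + 5.37 = 723.19 thousand.
Broad rate = 70.58 / 723.19 = 9.76%.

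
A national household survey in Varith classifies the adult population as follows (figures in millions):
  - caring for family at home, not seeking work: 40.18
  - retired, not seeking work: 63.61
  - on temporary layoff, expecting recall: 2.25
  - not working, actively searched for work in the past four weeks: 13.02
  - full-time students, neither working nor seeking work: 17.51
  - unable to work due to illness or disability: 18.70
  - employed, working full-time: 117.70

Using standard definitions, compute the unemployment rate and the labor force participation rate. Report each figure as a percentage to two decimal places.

Unemployment rate ≈ 11.48%; labor force participation rate ≈ 48.71%.

Employed = 117.70 million.
Unemployed = 2.25 + 13.02 = 15.27 million (jobless and actively searching, or on temporary layoff).
Labor force = 117.70 + 15.27 = 132.97 million.
Not in labor force = 40.18 + 63.61 + 17.51 + 18.70 = 140.00 million (those not working and not actively searching are outside the labor force).
Civilian working-age population = 132.97 + 140.00 = 272.97 million.
Unemployment rate = 15.27 / 132.97 = 11.48%.
Labor force participation rate = 132.97 / 272.97 = 48.71%.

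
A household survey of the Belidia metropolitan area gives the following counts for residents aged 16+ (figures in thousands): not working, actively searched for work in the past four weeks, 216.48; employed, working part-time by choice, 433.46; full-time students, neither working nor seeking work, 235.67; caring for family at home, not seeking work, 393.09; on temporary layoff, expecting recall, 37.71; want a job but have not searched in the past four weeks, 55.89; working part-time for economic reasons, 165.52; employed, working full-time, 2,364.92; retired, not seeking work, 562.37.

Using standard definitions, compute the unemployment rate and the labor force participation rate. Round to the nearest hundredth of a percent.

Employed = 433.46 + 165.52 + 2,364.92 = 2,963.90 thousand (anyone who worked, including part-time for economic reasons, counts as employed).
Unemployed = 216.48 + 37.71 = 254.19 thousand (jobless and actively searching, or on temporary layoff).
Labor force = 2,963.90 + 254.19 = 3,218.09 thousand.
Not in labor force = 235.67 + 393.09 + 55.89 + 562.37 = 1,247.02 thousand (those not working and not actively searching are outside the labor force — including those who want a job but have given up searching).
Civilian working-age population = 3,218.09 + 1,247.02 = 4,465.11 thousand.
Unemployment rate = 254.19 / 3,218.09 = 7.90%.
Labor force participation rate = 3,218.09 / 4,465.11 = 72.07%.

Unemployment rate ≈ 7.90%; labor force participation rate ≈ 72.07%.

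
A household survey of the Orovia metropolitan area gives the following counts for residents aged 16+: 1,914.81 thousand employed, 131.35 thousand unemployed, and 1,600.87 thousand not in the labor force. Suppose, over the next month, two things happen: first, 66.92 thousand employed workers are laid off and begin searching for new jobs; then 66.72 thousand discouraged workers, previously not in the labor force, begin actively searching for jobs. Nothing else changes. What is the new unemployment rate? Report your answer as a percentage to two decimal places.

New unemployment rate ≈ 12.54%.

Initially, labor force = 1,914.81 + 131.35 = 2,046.16 thousand, so u = 131.35/2,046.16 = 6.42%.
After the first change, employed falls and unemployed rises by 66.92; labor force unchanged → E = 1,847.89, U = 198.27, labor force = 2,046.16 thousand.
After the second change, unemployed and labor force both rise by 66.72 → E = 1,847.89, U = 264.99, labor force = 2,112.88 thousand.
New unemployment rate = 264.99 / 2,112.88 = 12.54%.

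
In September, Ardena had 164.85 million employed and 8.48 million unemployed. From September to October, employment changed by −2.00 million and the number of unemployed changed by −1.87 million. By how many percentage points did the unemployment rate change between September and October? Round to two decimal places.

September: labor force = 164.85 + 8.48 = 173.33; u = 8.48/173.33 = 4.89%.
October: labor force = 162.85 + 6.61 = 169.46; u = 6.61/169.46 = 3.90%.
Change = 3.90% − 4.89% = −0.99 pp.

The unemployment rate changed by −0.99 percentage points.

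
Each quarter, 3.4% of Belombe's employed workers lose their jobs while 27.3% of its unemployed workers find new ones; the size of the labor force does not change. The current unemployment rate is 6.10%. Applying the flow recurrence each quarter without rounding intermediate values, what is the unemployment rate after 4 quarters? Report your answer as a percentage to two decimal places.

Unemployment rate after four quarters ≈ 9.93%.

With a fixed labor force, u_{t+1} = u_t + s·(1−u_t) − f·u_t = u_t·(1−s−f) + s.
Here 1−s−f = 0.693 and s = 0.034.
u_1 = 0.061000 × 0.693 + 0.034 = 0.076273.
u_2 = 0.076273 × 0.693 + 0.034 = 0.086857.
u_3 = 0.086857 × 0.693 + 0.034 = 0.094192.
u_4 = 0.094192 × 0.693 + 0.034 = 0.099275.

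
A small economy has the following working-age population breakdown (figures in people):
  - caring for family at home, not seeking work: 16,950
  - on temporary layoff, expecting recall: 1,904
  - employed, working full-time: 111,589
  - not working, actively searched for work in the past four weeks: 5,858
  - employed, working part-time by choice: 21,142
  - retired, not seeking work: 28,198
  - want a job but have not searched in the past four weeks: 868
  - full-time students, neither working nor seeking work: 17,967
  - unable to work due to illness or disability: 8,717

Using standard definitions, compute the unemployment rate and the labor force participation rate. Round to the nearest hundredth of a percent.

Unemployment rate ≈ 5.52%; labor force participation rate ≈ 65.90%.

Employed = 111,589 + 21,142 = 132,731.
Unemployed = 1,904 + 5,858 = 7,762 (jobless and actively searching, or on temporary layoff).
Labor force = 132,731 + 7,762 = 140,493.
Not in labor force = 16,950 + 28,198 + 868 + 17,967 + 8,717 = 72,700 (those not working and not actively searching are outside the labor force — including those who want a job but have given up searching).
Civilian working-age population = 140,493 + 72,700 = 213,193.
Unemployment rate = 7,762 / 140,493 = 5.52%.
Labor force participation rate = 140,493 / 213,193 = 65.90%.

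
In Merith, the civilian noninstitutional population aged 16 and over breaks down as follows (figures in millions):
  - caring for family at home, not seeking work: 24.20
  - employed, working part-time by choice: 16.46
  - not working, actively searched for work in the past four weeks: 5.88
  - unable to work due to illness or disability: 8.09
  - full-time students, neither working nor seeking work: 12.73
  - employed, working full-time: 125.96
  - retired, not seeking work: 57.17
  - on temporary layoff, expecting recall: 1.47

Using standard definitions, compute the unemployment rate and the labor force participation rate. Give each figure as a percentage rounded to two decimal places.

Employed = 16.46 + 125.96 = 142.42 million.
Unemployed = 5.88 + 1.47 = 7.35 million (jobless and actively searching, or on temporary layoff).
Labor force = 142.42 + 7.35 = 149.77 million.
Not in labor force = 24.20 + 8.09 + 12.73 + 57.17 = 102.19 million (those not working and not actively searching are outside the labor force).
Civilian working-age population = 149.77 + 102.19 = 251.96 million.
Unemployment rate = 7.35 / 149.77 = 4.91%.
Labor force participation rate = 149.77 / 251.96 = 59.44%.

Unemployment rate ≈ 4.91%; labor force participation rate ≈ 59.44%.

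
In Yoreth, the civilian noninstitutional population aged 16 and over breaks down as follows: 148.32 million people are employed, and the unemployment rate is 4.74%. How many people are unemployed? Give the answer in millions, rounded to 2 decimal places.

About 7.38 million are unemployed.

Let U be the number unemployed. The labor force is E + U, and U/(E+U) = 0.0474.
So U = 0.0474 × 148.32 / (1 − 0.0474) = 7.0304 / 0.9526 ≈ 7.38 million.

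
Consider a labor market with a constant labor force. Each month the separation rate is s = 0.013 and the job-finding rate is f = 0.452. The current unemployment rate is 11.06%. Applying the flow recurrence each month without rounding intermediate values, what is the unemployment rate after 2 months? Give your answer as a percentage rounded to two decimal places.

With a fixed labor force, u_{t+1} = u_t + s·(1−u_t) − f·u_t = u_t·(1−s−f) + s.
Here 1−s−f = 0.535 and s = 0.013.
u_1 = 0.110600 × 0.535 + 0.013 = 0.072171.
u_2 = 0.072171 × 0.535 + 0.013 = 0.051611.

Unemployment rate after two months ≈ 5.16%.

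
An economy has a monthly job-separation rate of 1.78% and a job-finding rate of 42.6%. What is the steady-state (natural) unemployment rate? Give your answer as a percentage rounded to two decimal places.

At steady state the flows balance: s·E = f·U, so U/(E+U) = s/(s+f).
u* = 1.78 / (1.78 + 42.6) = 1.78 / 44.38 = 4.01%.

Steady-state unemployment rate ≈ 4.01%.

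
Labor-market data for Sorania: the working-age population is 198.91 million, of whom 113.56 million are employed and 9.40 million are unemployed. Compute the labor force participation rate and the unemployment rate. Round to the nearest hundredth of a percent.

Labor force = employed + unemployed = 113.56 + 9.40 = 122.96 million.
Unemployment rate = 9.40 / 122.96 = 7.64%.
Labor force participation rate = 122.96 / 198.91 = 61.82%.

Labor force participation rate ≈ 61.82%; unemployment rate ≈ 7.64%.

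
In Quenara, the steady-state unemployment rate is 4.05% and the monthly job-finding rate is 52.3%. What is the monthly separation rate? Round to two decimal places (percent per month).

Separation rate ≈ 2.21% per month.

From u* = s/(s+f): s = u·f/(1−u).
s = 0.0405 × 52.3 / (1 − 0.0405) = 2.1181 / 0.9595 ≈ 2.21% per month.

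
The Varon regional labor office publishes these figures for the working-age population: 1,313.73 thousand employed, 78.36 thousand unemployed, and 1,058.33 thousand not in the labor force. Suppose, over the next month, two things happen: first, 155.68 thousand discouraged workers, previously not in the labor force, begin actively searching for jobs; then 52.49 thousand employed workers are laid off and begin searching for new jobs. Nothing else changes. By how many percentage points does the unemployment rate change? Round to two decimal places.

The unemployment rate changes by +12.88 percentage points.

Initially, labor force = 1,313.73 + 78.36 = 1,392.09 thousand, so u = 78.36/1,392.09 = 5.63%.
After the first change, unemployed and labor force both rise by 155.68 → E = 1,313.73, U = 234.04, labor force = 1,547.77 thousand.
After the second change, employed falls and unemployed rises by 52.49; labor force unchanged → E = 1,261.24, U = 286.53, labor force = 1,547.77 thousand.
New unemployment rate = 286.53 / 1,547.77 = 18.51%.
Change = 18.51% − 5.63% = +12.88 percentage points.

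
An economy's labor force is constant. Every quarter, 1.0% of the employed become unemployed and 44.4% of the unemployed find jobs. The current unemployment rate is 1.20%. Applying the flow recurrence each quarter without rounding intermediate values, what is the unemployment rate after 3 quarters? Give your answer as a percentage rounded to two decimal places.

With a fixed labor force, u_{t+1} = u_t + s·(1−u_t) − f·u_t = u_t·(1−s−f) + s.
Here 1−s−f = 0.546 and s = 0.010.
u_1 = 0.012000 × 0.546 + 0.010 = 0.016552.
u_2 = 0.016552 × 0.546 + 0.010 = 0.019037.
u_3 = 0.019037 × 0.546 + 0.010 = 0.020394.

Unemployment rate after three quarters ≈ 2.04%.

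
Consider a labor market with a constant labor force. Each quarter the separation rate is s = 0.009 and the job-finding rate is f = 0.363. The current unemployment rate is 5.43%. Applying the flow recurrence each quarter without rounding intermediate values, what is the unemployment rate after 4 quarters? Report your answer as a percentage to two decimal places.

With a fixed labor force, u_{t+1} = u_t + s·(1−u_t) − f·u_t = u_t·(1−s−f) + s.
Here 1−s−f = 0.628 and s = 0.009.
u_1 = 0.054300 × 0.628 + 0.009 = 0.043100.
u_2 = 0.043100 × 0.628 + 0.009 = 0.036067.
u_3 = 0.036067 × 0.628 + 0.009 = 0.031650.
u_4 = 0.031650 × 0.628 + 0.009 = 0.028876.

Unemployment rate after four quarters ≈ 2.89%.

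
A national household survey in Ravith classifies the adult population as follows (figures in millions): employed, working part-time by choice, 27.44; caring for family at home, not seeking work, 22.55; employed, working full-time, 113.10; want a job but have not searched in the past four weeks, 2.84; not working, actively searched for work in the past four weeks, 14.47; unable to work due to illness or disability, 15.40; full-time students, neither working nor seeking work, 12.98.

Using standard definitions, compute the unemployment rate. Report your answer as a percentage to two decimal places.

Employed = 27.44 + 113.10 = 140.54 million.
Unemployed = 14.47 million.
Labor force = 140.54 + 14.47 = 155.01 million.
Unemployment rate = 14.47 / 155.01 = 9.33%.

Unemployment rate ≈ 9.33%.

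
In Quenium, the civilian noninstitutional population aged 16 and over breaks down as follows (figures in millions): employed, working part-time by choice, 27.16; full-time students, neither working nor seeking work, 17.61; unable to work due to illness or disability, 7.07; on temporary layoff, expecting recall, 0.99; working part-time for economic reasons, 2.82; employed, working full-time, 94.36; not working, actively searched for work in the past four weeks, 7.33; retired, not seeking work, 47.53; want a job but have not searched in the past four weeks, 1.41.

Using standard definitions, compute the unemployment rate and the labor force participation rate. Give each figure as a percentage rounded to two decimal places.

Unemployment rate ≈ 6.27%; labor force participation rate ≈ 64.31%.

Employed = 27.16 + 2.82 + 94.36 = 124.34 million (anyone who worked, including part-time for economic reasons, counts as employed).
Unemployed = 0.99 + 7.33 = 8.32 million (jobless and actively searching, or on temporary layoff).
Labor force = 124.34 + 8.32 = 132.66 million.
Not in labor force = 17.61 + 7.07 + 47.53 + 1.41 = 73.62 million (those not working and not actively searching are outside the labor force — including those who want a job but have given up searching).
Civilian working-age population = 132.66 + 73.62 = 206.28 million.
Unemployment rate = 8.32 / 132.66 = 6.27%.
Labor force participation rate = 132.66 / 206.28 = 64.31%.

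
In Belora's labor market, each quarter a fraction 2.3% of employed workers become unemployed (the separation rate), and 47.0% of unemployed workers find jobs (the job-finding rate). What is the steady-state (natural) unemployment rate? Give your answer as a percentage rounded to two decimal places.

At steady state the flows balance: s·E = f·U, so U/(E+U) = s/(s+f).
u* = 2.3 / (2.3 + 47.0) = 2.3 / 49.30 = 4.67%.

Steady-state unemployment rate ≈ 4.67%.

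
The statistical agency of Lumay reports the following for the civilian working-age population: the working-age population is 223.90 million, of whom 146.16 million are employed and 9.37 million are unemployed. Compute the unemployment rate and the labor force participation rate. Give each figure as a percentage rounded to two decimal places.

Unemployment rate ≈ 6.02%; labor force participation rate ≈ 69.46%.

Labor force = employed + unemployed = 146.16 + 9.37 = 155.53 million.
Unemployment rate = 9.37 / 155.53 = 6.02%.
Labor force participation rate = 155.53 / 223.90 = 69.46%.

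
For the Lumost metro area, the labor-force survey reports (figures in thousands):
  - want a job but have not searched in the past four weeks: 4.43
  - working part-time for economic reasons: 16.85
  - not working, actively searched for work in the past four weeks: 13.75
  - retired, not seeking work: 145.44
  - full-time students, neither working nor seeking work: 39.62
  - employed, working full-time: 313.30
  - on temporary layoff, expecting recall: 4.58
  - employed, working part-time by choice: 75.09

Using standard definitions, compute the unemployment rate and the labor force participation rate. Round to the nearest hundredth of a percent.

Unemployment rate ≈ 4.33%; labor force participation rate ≈ 69.09%.

Employed = 16.85 + 313.30 + 75.09 = 405.24 thousand (anyone who worked, including part-time for economic reasons, counts as employed).
Unemployed = 13.75 + 4.58 = 18.33 thousand (jobless and actively searching, or on temporary layoff).
Labor force = 405.24 + 18.33 = 423.57 thousand.
Not in labor force = 4.43 + 145.44 + 39.62 = 189.49 thousand (those not working and not actively searching are outside the labor force — including those who want a job but have given up searching).
Civilian working-age population = 423.57 + 189.49 = 613.06 thousand.
Unemployment rate = 18.33 / 423.57 = 4.33%.
Labor force participation rate = 423.57 / 613.06 = 69.09%.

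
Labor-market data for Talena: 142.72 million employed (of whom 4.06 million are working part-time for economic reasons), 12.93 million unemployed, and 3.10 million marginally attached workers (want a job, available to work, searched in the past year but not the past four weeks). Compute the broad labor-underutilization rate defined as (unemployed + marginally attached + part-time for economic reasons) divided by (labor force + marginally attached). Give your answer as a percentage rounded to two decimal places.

Labor force = 142.72 + 12.93 = 155.65 million.
Numerator = 12.93 + 3.10 + 4.06 = 20.09 million.
Denominator = 155.65 + 3.10 = 158.75 million.
Broad rate = 20.09 / 158.75 = 12.66%.

Broad underutilization rate ≈ 12.66%.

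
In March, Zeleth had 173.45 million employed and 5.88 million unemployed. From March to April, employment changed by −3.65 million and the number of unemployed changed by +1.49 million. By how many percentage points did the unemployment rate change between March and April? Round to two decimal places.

March: labor force = 173.45 + 5.88 = 179.33; u = 5.88/179.33 = 3.28%.
April: labor force = 169.80 + 7.37 = 177.17; u = 7.37/177.17 = 4.16%.
Change = 4.16% − 3.28% = +0.88 pp.

The unemployment rate changed by +0.88 percentage points.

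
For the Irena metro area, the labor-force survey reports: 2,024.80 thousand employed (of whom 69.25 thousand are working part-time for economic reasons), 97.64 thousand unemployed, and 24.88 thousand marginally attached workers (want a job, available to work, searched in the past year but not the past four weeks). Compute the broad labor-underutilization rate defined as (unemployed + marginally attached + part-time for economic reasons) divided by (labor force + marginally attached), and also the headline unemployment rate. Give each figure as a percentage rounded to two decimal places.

Broad underutilization rate ≈ 8.93%; headline unemployment rate ≈ 4.60%.

Labor force = 2,024.80 + 97.64 = 2,122.44 thousand.
Numerator = 97.64 + 24.88 + 69.25 = 191.77 thousand.
Denominator = 2,122.44 + 24.88 = 2,147.32 thousand.
Broad rate = 191.77 / 2,147.32 = 8.93%.
Headline unemployment rate = 97.64 / 2,122.44 = 4.60%.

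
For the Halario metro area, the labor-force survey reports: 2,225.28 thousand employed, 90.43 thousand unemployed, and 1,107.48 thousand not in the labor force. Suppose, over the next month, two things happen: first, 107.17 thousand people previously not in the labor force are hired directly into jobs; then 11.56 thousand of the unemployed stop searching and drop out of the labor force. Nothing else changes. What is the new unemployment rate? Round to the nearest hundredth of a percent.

Initially, labor force = 2,225.28 + 90.43 = 2,315.71 thousand, so u = 90.43/2,315.71 = 3.91%.
After the first change, employed and labor force both rise by 107.17; unemployed unchanged → E = 2,332.45, U = 90.43, labor force = 2,422.88 thousand.
After the second change, unemployed and labor force both fall by 11.56 → E = 2,332.45, U = 78.87, labor force = 2,411.32 thousand.
New unemployment rate = 78.87 / 2,411.32 = 3.27%.

New unemployment rate ≈ 3.27%.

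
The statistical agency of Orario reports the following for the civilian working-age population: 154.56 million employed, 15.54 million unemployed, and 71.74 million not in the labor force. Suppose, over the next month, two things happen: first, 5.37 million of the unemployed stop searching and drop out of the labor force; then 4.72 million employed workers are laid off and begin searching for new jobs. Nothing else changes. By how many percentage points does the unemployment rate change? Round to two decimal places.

The unemployment rate changes by −0.10 percentage points.

Initially, labor force = 154.56 + 15.54 = 170.10 million, so u = 15.54/170.10 = 9.14%.
After the first change, unemployed and labor force both fall by 5.37 → E = 154.56, U = 10.17, labor force = 164.73 million.
After the second change, employed falls and unemployed rises by 4.72; labor force unchanged → E = 149.84, U = 14.89, labor force = 164.73 million.
New unemployment rate = 14.89 / 164.73 = 9.04%.
Change = 9.04% − 9.14% = −0.10 percentage points.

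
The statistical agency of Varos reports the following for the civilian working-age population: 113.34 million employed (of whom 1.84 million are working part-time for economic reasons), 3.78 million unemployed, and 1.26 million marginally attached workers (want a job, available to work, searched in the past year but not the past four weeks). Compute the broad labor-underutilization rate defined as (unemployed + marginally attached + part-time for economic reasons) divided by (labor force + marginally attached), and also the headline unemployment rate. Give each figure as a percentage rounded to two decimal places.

Broad underutilization rate ≈ 5.81%; headline unemployment rate ≈ 3.23%.

Labor force = 113.34 + 3.78 = 117.12 million.
Numerator = 3.78 + 1.26 + 1.84 = 6.88 million.
Denominator = 117.12 + 1.26 = 118.38 million.
Broad rate = 6.88 / 118.38 = 5.81%.
Headline unemployment rate = 3.78 / 117.12 = 3.23%.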